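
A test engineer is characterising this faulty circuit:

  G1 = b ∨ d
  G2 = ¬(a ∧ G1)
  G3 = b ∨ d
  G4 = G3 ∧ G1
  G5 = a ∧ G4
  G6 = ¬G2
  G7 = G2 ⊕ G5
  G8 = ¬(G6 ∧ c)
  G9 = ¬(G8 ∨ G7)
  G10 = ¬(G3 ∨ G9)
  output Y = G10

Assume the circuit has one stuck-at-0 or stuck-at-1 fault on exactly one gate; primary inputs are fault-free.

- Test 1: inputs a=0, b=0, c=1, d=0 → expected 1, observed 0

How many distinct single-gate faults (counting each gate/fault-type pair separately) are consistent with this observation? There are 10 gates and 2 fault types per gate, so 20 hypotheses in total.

Fault-free: G1=0, G2=1, G3=0, G4=0, G5=0, G6=0, G7=1, G8=1, G9=0, G10=1 → 1. Observed 0.
  G1: none of the 2 fault types match ✗
  G2: stuck-at-0 ✓; others ✗
  G3: stuck-at-1 ✓; others ✗
  G4: none of the 2 fault types match ✗
  G5: none of the 2 fault types match ✗
  G6: none of the 2 fault types match ✗
  G7: none of the 2 fault types match ✗
  G8: none of the 2 fault types match ✗
  G9: stuck-at-1 ✓; others ✗
  G10: stuck-at-0 ✓; others ✗
Consistent faults: {G2 stuck-at-0, G3 stuck-at-1, G9 stuck-at-1, G10 stuck-at-0} — 4 in all.

4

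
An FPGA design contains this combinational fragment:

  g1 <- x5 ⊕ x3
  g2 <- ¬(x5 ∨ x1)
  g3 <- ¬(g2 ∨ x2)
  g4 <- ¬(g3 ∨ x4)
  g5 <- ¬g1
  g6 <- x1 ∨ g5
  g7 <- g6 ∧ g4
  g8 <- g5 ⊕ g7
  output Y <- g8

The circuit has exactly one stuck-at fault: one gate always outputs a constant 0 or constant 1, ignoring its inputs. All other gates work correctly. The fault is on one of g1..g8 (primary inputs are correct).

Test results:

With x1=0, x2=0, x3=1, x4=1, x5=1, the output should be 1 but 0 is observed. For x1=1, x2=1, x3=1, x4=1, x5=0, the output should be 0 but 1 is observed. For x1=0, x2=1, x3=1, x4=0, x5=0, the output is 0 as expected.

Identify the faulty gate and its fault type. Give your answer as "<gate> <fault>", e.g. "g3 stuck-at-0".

Fault-free values for test 1 (x1=0, x2=0, x3=1, x4=1, x5=1): g1=0, g2=0, g3=1, g4=0, g5=1, g6=1, g7=0, g8=1, giving Y=1. Observed 0.
Test 1: faults giving observed 0 are {g1 stuck-at-1, g4 stuck-at-1, g5 stuck-at-0, g7 stuck-at-1, g8 stuck-at-0}.
Test 2 (x1=1, x2=1, x3=1, x4=1, x5=0): fault-free g1=1, g2=0, g3=0, g4=0, g5=0, g6=1, g7=0, g8=0 → 0; observed 1. Eliminates g1 stuck-at-1, g5 stuck-at-0, g8 stuck-at-0.
Test 3 (x1=0, x2=1, x3=1, x4=0, x5=0): fault-free g1=1, g2=1, g3=0, g4=1, g5=0, g6=0, g7=0, g8=0 → 0; observed 0. Eliminates g7 stuck-at-1.
Only g4 stuck-at-1 is consistent with every test.

g4 stuck-at-1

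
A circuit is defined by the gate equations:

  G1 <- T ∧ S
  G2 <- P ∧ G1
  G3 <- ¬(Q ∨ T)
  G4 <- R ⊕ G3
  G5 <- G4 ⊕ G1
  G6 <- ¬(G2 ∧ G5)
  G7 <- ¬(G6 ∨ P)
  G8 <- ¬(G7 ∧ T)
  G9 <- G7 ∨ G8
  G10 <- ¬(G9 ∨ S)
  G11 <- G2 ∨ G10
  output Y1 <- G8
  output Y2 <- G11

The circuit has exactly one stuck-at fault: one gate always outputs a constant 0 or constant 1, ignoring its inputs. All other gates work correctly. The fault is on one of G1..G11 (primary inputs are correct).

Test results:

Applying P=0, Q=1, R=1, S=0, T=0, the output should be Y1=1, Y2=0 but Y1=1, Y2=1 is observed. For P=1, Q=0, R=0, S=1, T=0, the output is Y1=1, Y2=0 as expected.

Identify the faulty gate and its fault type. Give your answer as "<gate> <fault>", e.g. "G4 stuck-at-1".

G9 stuck-at-0

Fault-free values for test 1 (P=0, Q=1, R=1, S=0, T=0): G1=0, G2=0, G3=0, G4=1, G5=1, G6=1, G7=0, G8=1, G9=1, G10=0, G11=0, giving Y1=1, Y2=0. Observed Y1=1, Y2=1.
Test 1: faults giving observed Y1=1, Y2=1 are {G2 stuck-at-1, G9 stuck-at-0, G10 stuck-at-1, G11 stuck-at-1}.
Test 2 (P=1, Q=0, R=0, S=1, T=0): fault-free G1=0, G2=0, G3=1, G4=1, G5=1, G6=1, G7=0, G8=1, G9=1, G10=0, G11=0 → Y1=1, Y2=0; observed Y1=1, Y2=0. Eliminates G2 stuck-at-1, G10 stuck-at-1, G11 stuck-at-1.
Only G9 stuck-at-0 is consistent with every test.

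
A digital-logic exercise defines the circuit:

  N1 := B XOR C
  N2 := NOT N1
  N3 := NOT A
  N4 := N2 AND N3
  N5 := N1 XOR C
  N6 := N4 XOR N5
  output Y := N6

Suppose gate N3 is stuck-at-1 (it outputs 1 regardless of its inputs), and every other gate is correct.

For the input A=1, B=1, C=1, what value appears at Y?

0

Propagate with N3 forced: N1=0, N2=1, N3=1 [stuck-at-1], N4=1, N5=1, N6=0.
So Y = 0. (Without the fault it would be 1.)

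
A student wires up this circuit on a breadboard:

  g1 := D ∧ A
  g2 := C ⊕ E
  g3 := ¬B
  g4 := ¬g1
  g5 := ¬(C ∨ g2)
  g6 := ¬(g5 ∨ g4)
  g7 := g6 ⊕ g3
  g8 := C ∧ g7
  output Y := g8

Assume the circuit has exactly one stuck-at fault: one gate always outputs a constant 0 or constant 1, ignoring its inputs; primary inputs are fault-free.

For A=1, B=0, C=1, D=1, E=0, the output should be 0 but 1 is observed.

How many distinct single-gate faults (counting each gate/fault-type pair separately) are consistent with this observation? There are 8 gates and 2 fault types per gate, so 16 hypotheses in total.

7

Fault-free: g1=1, g2=1, g3=1, g4=0, g5=0, g6=1, g7=0, g8=0 → 0. Observed 1.
  g1: stuck-at-0 ✓; others ✗
  g2: none of the 2 fault types match ✗
  g3: stuck-at-0 ✓; others ✗
  g4: stuck-at-1 ✓; others ✗
  g5: stuck-at-1 ✓; others ✗
  g6: stuck-at-0 ✓; others ✗
  g7: stuck-at-1 ✓; others ✗
  g8: stuck-at-1 ✓; others ✗
Consistent faults: {g1 stuck-at-0, g3 stuck-at-0, g4 stuck-at-1, g5 stuck-at-1, g6 stuck-at-0, g7 stuck-at-1, g8 stuck-at-1} — 7 in all.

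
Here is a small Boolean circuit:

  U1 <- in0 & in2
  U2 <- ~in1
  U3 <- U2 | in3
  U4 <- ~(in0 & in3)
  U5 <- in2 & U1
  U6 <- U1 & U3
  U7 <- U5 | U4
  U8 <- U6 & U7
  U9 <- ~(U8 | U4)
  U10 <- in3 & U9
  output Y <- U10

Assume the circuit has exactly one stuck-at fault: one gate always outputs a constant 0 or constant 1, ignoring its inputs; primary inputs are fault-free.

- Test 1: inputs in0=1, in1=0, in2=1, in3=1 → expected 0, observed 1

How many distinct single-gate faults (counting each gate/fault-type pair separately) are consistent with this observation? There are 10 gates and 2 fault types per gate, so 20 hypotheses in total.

8

Fault-free: U1=1, U2=1, U3=1, U4=0, U5=1, U6=1, U7=1, U8=1, U9=0, U10=0 → 0. Observed 1.
  U1: stuck-at-0 ✓; others ✗
  U2: none of the 2 fault types match ✗
  U3: stuck-at-0 ✓; others ✗
  U4: none of the 2 fault types match ✗
  U5: stuck-at-0 ✓; others ✗
  U6: stuck-at-0 ✓; others ✗
  U7: stuck-at-0 ✓; others ✗
  U8: stuck-at-0 ✓; others ✗
  U9: stuck-at-1 ✓; others ✗
  U10: stuck-at-1 ✓; others ✗
Consistent faults: {U1 stuck-at-0, U3 stuck-at-0, U5 stuck-at-0, U6 stuck-at-0, U7 stuck-at-0, U8 stuck-at-0, U9 stuck-at-1, U10 stuck-at-1} — 8 in all.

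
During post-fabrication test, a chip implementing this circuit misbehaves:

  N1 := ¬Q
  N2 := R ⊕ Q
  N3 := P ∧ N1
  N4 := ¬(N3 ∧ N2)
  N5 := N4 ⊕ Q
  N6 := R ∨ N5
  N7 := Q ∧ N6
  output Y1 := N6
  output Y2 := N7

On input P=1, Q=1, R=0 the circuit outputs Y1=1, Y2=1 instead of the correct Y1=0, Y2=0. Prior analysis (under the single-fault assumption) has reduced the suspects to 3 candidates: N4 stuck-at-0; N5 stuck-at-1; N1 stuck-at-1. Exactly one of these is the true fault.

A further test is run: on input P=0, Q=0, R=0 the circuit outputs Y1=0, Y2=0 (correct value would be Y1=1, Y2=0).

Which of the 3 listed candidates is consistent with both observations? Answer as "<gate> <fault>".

N4 stuck-at-0

Evaluate each candidate on input P=0, Q=0, R=0:
  N4 stuck-at-0: N1=1, N2=0, N3=0, N4=0 [stuck-at-0], N5=0, N6=0, N7=0 → Y1=0, Y2=0 — matches
  N5 stuck-at-1: N1=1, N2=0, N3=0, N4=1, N5=1 [stuck-at-1], N6=1, N7=0 → Y1=1, Y2=0 — eliminated
  N1 stuck-at-1: N1=1 [stuck-at-1], N2=0, N3=0, N4=1, N5=1, N6=1, N7=0 → Y1=1, Y2=0 — eliminated
Only N4 stuck-at-0 reproduces the observed Y1=0, Y2=0.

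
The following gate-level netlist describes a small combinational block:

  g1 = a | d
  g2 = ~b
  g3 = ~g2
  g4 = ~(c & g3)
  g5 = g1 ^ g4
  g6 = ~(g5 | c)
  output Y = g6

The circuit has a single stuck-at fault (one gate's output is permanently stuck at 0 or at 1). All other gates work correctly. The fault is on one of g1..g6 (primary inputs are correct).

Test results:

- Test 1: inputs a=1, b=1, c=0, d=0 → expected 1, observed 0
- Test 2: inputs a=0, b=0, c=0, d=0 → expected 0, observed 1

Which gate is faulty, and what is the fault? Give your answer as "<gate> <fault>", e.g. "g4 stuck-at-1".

Fault-free values for test 1 (a=1, b=1, c=0, d=0): g1=1, g2=0, g3=1, g4=1, g5=0, g6=1, giving Y=1. Observed 0.
Test 1: faults giving observed 0 are {g1 stuck-at-0, g4 stuck-at-0, g5 stuck-at-1, g6 stuck-at-0}.
Test 2 (a=0, b=0, c=0, d=0): fault-free g1=0, g2=1, g3=0, g4=1, g5=1, g6=0 → 0; observed 1. Eliminates g1 stuck-at-0, g5 stuck-at-1, g6 stuck-at-0.
Only g4 stuck-at-0 is consistent with every test.

g4 stuck-at-0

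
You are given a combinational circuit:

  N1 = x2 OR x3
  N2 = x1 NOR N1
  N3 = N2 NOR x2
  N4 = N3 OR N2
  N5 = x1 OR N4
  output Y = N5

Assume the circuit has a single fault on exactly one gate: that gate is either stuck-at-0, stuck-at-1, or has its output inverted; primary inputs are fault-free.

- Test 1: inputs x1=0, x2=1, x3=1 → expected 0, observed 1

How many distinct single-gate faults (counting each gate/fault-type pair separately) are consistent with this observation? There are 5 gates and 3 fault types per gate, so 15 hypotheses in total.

Fault-free: N1=1, N2=0, N3=0, N4=0, N5=0 → 0. Observed 1.
  N1: stuck-at-0, inverted output ✓; others ✗
  N2: stuck-at-1, inverted output ✓; others ✗
  N3: stuck-at-1, inverted output ✓; others ✗
  N4: stuck-at-1, inverted output ✓; others ✗
  N5: stuck-at-1, inverted output ✓; others ✗
Consistent faults: {N1 stuck-at-0, N1 inverted output, N2 stuck-at-1, N2 inverted output, N3 stuck-at-1, N3 inverted output, N4 stuck-at-1, N4 inverted output, N5 stuck-at-1, N5 inverted output} — 10 in all.

10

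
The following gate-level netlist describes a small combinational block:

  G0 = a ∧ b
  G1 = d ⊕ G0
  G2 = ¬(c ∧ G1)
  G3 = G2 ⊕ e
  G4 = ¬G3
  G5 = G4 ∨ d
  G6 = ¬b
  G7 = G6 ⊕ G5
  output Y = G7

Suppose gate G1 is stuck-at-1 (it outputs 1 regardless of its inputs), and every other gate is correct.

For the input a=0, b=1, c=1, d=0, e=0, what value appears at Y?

1

Propagate with G1 forced: G0=0, G1=1 [stuck-at-1], G2=0, G3=0, G4=1, G5=1, G6=0, G7=1.
So Y = 1. (Without the fault it would be 0.)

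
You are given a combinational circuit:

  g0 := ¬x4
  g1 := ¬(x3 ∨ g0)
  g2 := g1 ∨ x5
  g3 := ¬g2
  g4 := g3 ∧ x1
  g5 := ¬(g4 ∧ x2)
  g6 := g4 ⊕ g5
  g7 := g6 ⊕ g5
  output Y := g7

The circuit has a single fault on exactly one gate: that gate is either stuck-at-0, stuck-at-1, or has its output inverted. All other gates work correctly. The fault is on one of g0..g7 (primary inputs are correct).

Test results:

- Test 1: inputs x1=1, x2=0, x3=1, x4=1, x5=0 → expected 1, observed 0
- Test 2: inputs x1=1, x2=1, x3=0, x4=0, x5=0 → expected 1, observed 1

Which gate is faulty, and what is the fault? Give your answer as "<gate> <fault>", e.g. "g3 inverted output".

Fault-free values for test 1 (x1=1, x2=0, x3=1, x4=1, x5=0): g0=0, g1=0, g2=0, g3=1, g4=1, g5=1, g6=0, g7=1, giving Y=1. Observed 0.
Test 1: faults giving observed 0 are {g1 stuck-at-1, g1 inverted output, g2 stuck-at-1, g2 inverted output, g3 stuck-at-0, g3 inverted output, g4 stuck-at-0, g4 inverted output, g6 stuck-at-1, g6 inverted output, g7 stuck-at-0, g7 inverted output}.
Test 2 (x1=1, x2=1, x3=0, x4=0, x5=0): fault-free g0=1, g1=0, g2=0, g3=1, g4=1, g5=0, g6=1, g7=1 → 1; observed 1. Eliminates g1 stuck-at-1, g1 inverted output, g2 stuck-at-1, g2 inverted output, g3 stuck-at-0, g3 inverted output, g4 stuck-at-0, g4 inverted output, g6 inverted output, g7 stuck-at-0, g7 inverted output.
Only g6 stuck-at-1 is consistent with every test.

g6 stuck-at-1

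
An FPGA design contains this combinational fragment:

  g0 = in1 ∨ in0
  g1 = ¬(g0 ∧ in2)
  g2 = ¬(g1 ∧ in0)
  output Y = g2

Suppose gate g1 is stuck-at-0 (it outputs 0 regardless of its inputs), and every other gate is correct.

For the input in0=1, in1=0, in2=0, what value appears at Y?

Propagate with g1 forced: g0=1, g1=0 [stuck-at-0], g2=1.
So Y = 1. (Without the fault it would be 0.)

1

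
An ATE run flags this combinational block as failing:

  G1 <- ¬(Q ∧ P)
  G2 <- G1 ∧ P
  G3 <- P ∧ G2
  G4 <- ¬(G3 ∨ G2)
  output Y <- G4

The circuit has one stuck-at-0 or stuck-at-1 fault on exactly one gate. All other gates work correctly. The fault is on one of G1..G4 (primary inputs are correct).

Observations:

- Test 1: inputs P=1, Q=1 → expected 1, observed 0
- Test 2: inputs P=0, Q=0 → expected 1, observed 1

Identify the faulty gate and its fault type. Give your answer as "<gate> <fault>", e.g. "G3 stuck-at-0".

G1 stuck-at-1

Fault-free values for test 1 (P=1, Q=1): G1=0, G2=0, G3=0, G4=1, giving Y=1. Observed 0.
Test 1: faults giving observed 0 are {G1 stuck-at-1, G2 stuck-at-1, G3 stuck-at-1, G4 stuck-at-0}.
Test 2 (P=0, Q=0): fault-free G1=1, G2=0, G3=0, G4=1 → 1; observed 1. Eliminates G2 stuck-at-1, G3 stuck-at-1, G4 stuck-at-0.
Only G1 stuck-at-1 is consistent with every test.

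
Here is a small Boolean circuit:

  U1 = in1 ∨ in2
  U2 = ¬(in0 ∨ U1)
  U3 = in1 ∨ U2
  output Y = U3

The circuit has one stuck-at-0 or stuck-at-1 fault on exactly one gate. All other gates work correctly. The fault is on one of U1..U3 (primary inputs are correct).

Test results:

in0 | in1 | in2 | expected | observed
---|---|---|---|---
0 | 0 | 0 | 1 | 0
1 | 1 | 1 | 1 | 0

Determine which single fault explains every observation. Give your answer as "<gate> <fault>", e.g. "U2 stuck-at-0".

Fault-free values for test 1 (in0=0, in1=0, in2=0): U1=0, U2=1, U3=1, giving Y=1. Observed 0.
Test 1: faults giving observed 0 are {U1 stuck-at-1, U2 stuck-at-0, U3 stuck-at-0}.
Test 2 (in0=1, in1=1, in2=1): fault-free U1=1, U2=0, U3=1 → 1; observed 0. Eliminates U1 stuck-at-1, U2 stuck-at-0.
Only U3 stuck-at-0 is consistent with every test.

U3 stuck-at-0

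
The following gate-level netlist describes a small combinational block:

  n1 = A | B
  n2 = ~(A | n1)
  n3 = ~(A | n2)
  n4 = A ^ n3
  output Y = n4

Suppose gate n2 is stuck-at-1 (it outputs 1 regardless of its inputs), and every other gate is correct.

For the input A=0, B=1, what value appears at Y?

0

Propagate with n2 forced: n1=1, n2=1 [stuck-at-1], n3=0, n4=0.
So Y = 0. (Without the fault it would be 1.)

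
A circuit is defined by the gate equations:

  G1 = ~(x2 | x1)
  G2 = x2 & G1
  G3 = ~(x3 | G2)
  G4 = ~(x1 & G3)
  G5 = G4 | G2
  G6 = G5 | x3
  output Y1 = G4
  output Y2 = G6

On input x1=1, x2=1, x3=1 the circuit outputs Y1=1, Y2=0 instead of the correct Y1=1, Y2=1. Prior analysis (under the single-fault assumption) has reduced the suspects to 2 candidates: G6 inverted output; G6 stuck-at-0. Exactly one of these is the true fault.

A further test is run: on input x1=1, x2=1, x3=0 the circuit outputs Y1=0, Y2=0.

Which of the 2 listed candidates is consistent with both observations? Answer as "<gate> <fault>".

G6 stuck-at-0

Evaluate each candidate on input x1=1, x2=1, x3=0:
  G6 inverted output: G1=0, G2=0, G3=1, G4=0, G5=0, G6=1 [inverted output] → Y1=0, Y2=1 — eliminated
  G6 stuck-at-0: G1=0, G2=0, G3=1, G4=0, G5=0, G6=0 [stuck-at-0] → Y1=0, Y2=0 — matches
Only G6 stuck-at-0 reproduces the observed Y1=0, Y2=0.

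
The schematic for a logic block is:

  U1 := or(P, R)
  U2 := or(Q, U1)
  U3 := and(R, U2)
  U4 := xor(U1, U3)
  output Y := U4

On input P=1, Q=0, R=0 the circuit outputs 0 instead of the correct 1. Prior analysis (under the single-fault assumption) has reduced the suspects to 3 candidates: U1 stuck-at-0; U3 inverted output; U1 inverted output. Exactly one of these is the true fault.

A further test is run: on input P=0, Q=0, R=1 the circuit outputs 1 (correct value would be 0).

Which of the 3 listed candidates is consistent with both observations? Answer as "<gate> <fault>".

Evaluate each candidate on input P=0, Q=0, R=1:
  U1 stuck-at-0: U1=0 [stuck-at-0], U2=0, U3=0, U4=0 → 0 — eliminated
  U3 inverted output: U1=1, U2=1, U3=0 [inverted output], U4=1 → 1 — matches
  U1 inverted output: U1=0 [inverted output], U2=0, U3=0, U4=0 → 0 — eliminated
Only U3 inverted output reproduces the observed 1.

U3 inverted output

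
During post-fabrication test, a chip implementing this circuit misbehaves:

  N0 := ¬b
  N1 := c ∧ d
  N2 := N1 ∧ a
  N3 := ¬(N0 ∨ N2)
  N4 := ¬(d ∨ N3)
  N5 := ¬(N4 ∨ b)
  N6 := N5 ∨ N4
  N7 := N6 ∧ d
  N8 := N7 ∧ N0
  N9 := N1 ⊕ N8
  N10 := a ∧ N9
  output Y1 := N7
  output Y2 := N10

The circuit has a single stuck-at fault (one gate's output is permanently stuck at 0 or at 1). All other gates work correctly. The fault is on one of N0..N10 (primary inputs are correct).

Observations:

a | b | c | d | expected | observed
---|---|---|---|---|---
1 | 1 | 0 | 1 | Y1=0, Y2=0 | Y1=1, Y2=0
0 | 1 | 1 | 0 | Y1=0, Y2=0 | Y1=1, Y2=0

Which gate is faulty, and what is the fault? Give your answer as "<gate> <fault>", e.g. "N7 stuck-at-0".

N7 stuck-at-1

Fault-free values for test 1 (a=1, b=1, c=0, d=1): N0=0, N1=0, N2=0, N3=1, N4=0, N5=0, N6=0, N7=0, N8=0, N9=0, N10=0, giving Y1=0, Y2=0. Observed Y1=1, Y2=0.
Test 1: faults giving observed Y1=1, Y2=0 are {N4 stuck-at-1, N5 stuck-at-1, N6 stuck-at-1, N7 stuck-at-1}.
Test 2 (a=0, b=1, c=1, d=0): fault-free N0=0, N1=0, N2=0, N3=1, N4=0, N5=0, N6=0, N7=0, N8=0, N9=0, N10=0 → Y1=0, Y2=0; observed Y1=1, Y2=0. Eliminates N4 stuck-at-1, N5 stuck-at-1, N6 stuck-at-1.
Only N7 stuck-at-1 is consistent with every test.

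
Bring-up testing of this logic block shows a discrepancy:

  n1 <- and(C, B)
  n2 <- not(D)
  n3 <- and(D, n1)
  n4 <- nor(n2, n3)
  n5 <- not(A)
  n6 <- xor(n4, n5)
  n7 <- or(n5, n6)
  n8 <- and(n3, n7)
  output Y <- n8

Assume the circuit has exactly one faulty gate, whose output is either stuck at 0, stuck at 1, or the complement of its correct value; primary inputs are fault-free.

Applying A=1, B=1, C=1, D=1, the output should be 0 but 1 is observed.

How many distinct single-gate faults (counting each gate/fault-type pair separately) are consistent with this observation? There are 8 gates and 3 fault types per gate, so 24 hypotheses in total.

10

Fault-free: n1=1, n2=0, n3=1, n4=0, n5=0, n6=0, n7=0, n8=0 → 0. Observed 1.
  n1: none of the 3 fault types match ✗
  n2: none of the 3 fault types match ✗
  n3: none of the 3 fault types match ✗
  n4: stuck-at-1, inverted output ✓; others ✗
  n5: stuck-at-1, inverted output ✓; others ✗
  n6: stuck-at-1, inverted output ✓; others ✗
  n7: stuck-at-1, inverted output ✓; others ✗
  n8: stuck-at-1, inverted output ✓; others ✗
Consistent faults: {n4 stuck-at-1, n4 inverted output, n5 stuck-at-1, n5 inverted output, n6 stuck-at-1, n6 inverted output, n7 stuck-at-1, n7 inverted output, n8 stuck-at-1, n8 inverted output} — 10 in all.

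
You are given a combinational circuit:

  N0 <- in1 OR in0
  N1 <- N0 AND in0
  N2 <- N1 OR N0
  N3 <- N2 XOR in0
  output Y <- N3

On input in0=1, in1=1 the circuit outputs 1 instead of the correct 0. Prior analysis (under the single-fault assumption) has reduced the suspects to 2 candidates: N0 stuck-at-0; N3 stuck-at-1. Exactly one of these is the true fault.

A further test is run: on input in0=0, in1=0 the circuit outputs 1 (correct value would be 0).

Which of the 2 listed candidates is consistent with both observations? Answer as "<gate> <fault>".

Evaluate each candidate on input in0=0, in1=0:
  N0 stuck-at-0: N0=0 [stuck-at-0], N1=0, N2=0, N3=0 → 0 — eliminated
  N3 stuck-at-1: N0=0, N1=0, N2=0, N3=1 [stuck-at-1] → 1 — matches
Only N3 stuck-at-1 reproduces the observed 1.

N3 stuck-at-1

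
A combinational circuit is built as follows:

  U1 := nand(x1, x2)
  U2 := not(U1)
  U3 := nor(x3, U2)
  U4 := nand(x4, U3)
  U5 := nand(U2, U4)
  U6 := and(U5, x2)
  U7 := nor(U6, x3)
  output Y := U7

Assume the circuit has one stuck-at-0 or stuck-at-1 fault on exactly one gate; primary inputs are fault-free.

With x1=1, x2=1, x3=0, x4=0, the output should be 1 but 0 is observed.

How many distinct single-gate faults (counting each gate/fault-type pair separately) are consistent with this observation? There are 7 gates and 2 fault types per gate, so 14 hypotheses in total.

Fault-free: U1=0, U2=1, U3=0, U4=1, U5=0, U6=0, U7=1 → 1. Observed 0.
  U1 stuck-at-0: output 1 ✗
  U1 stuck-at-1: output 0 ✓
  U2 stuck-at-0: output 0 ✓
  U2 stuck-at-1: output 1 ✗
  U3 stuck-at-0: output 1 ✗
  U3 stuck-at-1: output 1 ✗
  U4 stuck-at-0: output 0 ✓
  U4 stuck-at-1: output 1 ✗
  U5 stuck-at-0: output 1 ✗
  U5 stuck-at-1: output 0 ✓
  U6 stuck-at-0: output 1 ✗
  U6 stuck-at-1: output 0 ✓
  U7 stuck-at-0: output 0 ✓
  U7 stuck-at-1: output 1 ✗
Consistent faults: {U1 stuck-at-1, U2 stuck-at-0, U4 stuck-at-0, U5 stuck-at-1, U6 stuck-at-1, U7 stuck-at-0} — 6 in all.

6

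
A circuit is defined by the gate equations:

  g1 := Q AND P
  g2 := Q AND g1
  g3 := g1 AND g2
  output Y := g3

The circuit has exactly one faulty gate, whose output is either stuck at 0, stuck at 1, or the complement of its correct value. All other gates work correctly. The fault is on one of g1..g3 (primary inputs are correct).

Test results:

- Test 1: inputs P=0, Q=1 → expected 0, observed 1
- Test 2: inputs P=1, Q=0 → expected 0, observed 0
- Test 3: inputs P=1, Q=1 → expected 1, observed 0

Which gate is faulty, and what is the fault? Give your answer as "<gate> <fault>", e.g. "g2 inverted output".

Fault-free values for test 1 (P=0, Q=1): g1=0, g2=0, g3=0, giving Y=0. Observed 1.
Test 1: faults giving observed 1 are {g1 stuck-at-1, g1 inverted output, g3 stuck-at-1, g3 inverted output}.
Test 2 (P=1, Q=0): fault-free g1=0, g2=0, g3=0 → 0; observed 0. Eliminates g3 stuck-at-1, g3 inverted output.
Test 3 (P=1, Q=1): fault-free g1=1, g2=1, g3=1 → 1; observed 0. Eliminates g1 stuck-at-1.
Only g1 inverted output is consistent with every test.

g1 inverted output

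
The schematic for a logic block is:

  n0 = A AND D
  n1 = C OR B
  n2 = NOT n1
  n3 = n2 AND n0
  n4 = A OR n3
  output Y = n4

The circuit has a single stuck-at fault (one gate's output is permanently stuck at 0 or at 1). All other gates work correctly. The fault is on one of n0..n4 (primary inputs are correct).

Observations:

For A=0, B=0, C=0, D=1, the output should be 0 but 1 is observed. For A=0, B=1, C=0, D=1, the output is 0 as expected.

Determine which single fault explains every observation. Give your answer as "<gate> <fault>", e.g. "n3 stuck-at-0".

n0 stuck-at-1

Fault-free values for test 1 (A=0, B=0, C=0, D=1): n0=0, n1=0, n2=1, n3=0, n4=0, giving Y=0. Observed 1.
Test 1: faults giving observed 1 are {n0 stuck-at-1, n3 stuck-at-1, n4 stuck-at-1}.
Test 2 (A=0, B=1, C=0, D=1): fault-free n0=0, n1=1, n2=0, n3=0, n4=0 → 0; observed 0. Eliminates n3 stuck-at-1, n4 stuck-at-1.
Only n0 stuck-at-1 is consistent with every test.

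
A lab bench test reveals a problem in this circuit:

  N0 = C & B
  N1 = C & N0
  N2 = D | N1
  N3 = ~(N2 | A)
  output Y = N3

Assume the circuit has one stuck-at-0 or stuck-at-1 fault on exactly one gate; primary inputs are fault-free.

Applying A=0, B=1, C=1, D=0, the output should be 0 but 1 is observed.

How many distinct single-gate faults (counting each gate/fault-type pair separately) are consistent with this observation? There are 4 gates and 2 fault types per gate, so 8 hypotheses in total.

4

Fault-free: N0=1, N1=1, N2=1, N3=0 → 0. Observed 1.
  N0 stuck-at-0: output 1 ✓
  N0 stuck-at-1: output 0 ✗
  N1 stuck-at-0: output 1 ✓
  N1 stuck-at-1: output 0 ✗
  N2 stuck-at-0: output 1 ✓
  N2 stuck-at-1: output 0 ✗
  N3 stuck-at-0: output 0 ✗
  N3 stuck-at-1: output 1 ✓
Consistent faults: {N0 stuck-at-0, N1 stuck-at-0, N2 stuck-at-0, N3 stuck-at-1} — 4 in all.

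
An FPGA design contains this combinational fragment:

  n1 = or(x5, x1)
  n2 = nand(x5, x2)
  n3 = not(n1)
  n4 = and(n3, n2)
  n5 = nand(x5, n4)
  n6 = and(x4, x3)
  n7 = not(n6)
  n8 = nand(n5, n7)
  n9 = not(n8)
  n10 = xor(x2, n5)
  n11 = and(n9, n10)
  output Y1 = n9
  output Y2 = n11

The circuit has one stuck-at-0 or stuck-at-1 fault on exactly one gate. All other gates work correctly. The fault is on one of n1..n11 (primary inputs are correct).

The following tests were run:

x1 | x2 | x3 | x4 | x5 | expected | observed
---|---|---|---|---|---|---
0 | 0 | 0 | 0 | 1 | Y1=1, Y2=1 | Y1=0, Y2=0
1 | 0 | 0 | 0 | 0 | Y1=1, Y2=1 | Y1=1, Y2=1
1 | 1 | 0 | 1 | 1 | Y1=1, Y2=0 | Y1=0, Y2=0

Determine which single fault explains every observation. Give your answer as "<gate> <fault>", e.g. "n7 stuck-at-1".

n4 stuck-at-1

Fault-free values for test 1 (x1=0, x2=0, x3=0, x4=0, x5=1): n1=1, n2=1, n3=0, n4=0, n5=1, n6=0, n7=1, n8=0, n9=1, n10=1, n11=1, giving Y1=1, Y2=1. Observed Y1=0, Y2=0.
Test 1: faults giving observed Y1=0, Y2=0 are {n1 stuck-at-0, n3 stuck-at-1, n4 stuck-at-1, n5 stuck-at-0, n6 stuck-at-1, n7 stuck-at-0, n8 stuck-at-1, n9 stuck-at-0}.
Test 2 (x1=1, x2=0, x3=0, x4=0, x5=0): fault-free n1=1, n2=1, n3=0, n4=0, n5=1, n6=0, n7=1, n8=0, n9=1, n10=1, n11=1 → Y1=1, Y2=1; observed Y1=1, Y2=1. Eliminates n5 stuck-at-0, n6 stuck-at-1, n7 stuck-at-0, n8 stuck-at-1, n9 stuck-at-0.
Test 3 (x1=1, x2=1, x3=0, x4=1, x5=1): fault-free n1=1, n2=0, n3=0, n4=0, n5=1, n6=0, n7=1, n8=0, n9=1, n10=0, n11=0 → Y1=1, Y2=0; observed Y1=0, Y2=0. Eliminates n1 stuck-at-0, n3 stuck-at-1.
Only n4 stuck-at-1 is consistent with every test.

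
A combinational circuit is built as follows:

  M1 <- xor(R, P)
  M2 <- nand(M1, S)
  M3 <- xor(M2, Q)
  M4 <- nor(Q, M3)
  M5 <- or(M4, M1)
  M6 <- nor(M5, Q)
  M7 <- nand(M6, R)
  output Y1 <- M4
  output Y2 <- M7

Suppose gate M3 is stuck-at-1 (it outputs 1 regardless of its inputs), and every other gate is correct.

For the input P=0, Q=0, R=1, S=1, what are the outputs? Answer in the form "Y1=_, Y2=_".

Y1=0, Y2=1

Propagate with M3 forced: M1=1, M2=0, M3=1 [stuck-at-1], M4=0, M5=1, M6=0, M7=1.
So the outputs are Y1=0, Y2=1. (Without the fault they would be Y1=1, Y2=1.)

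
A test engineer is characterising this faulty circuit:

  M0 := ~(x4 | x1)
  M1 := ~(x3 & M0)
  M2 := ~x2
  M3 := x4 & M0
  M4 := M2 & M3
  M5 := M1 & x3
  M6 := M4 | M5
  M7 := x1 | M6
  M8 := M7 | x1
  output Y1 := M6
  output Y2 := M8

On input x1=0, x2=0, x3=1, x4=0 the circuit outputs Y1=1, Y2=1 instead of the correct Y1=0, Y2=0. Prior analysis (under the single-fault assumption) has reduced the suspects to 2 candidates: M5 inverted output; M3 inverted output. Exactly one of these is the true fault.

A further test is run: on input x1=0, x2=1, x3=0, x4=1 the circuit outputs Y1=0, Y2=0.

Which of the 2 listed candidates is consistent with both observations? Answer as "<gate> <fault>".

Evaluate each candidate on input x1=0, x2=1, x3=0, x4=1:
  M5 inverted output: M0=0, M1=1, M2=0, M3=0, M4=0, M5=1 [inverted output], M6=1, M7=1, M8=1 → Y1=1, Y2=1 — eliminated
  M3 inverted output: M0=0, M1=1, M2=0, M3=1 [inverted output], M4=0, M5=0, M6=0, M7=0, M8=0 → Y1=0, Y2=0 — matches
Only M3 inverted output reproduces the observed Y1=0, Y2=0.

M3 inverted output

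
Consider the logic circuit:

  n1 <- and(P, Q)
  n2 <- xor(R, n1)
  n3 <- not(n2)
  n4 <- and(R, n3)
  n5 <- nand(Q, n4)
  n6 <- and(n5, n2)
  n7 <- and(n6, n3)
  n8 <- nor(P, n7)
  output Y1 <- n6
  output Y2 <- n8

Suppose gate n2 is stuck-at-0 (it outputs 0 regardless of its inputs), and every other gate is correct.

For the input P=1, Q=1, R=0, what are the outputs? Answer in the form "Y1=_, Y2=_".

Y1=0, Y2=0

Propagate with n2 forced: n1=1, n2=0 [stuck-at-0], n3=1, n4=0, n5=1, n6=0, n7=0, n8=0.
So the outputs are Y1=0, Y2=0. (Without the fault they would be Y1=1, Y2=0.)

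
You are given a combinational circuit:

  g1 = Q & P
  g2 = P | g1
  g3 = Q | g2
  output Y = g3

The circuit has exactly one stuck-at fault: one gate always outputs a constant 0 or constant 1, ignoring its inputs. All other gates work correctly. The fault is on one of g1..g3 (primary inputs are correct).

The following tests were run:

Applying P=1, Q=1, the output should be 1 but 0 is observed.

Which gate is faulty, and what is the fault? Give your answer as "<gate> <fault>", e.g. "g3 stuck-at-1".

g3 stuck-at-0

Fault-free values for test 1 (P=1, Q=1): g1=1, g2=1, g3=1, giving Y=1. Observed 0.
Test 1: faults giving observed 0 are {g3 stuck-at-0}.
Only g3 stuck-at-0 is consistent with every test.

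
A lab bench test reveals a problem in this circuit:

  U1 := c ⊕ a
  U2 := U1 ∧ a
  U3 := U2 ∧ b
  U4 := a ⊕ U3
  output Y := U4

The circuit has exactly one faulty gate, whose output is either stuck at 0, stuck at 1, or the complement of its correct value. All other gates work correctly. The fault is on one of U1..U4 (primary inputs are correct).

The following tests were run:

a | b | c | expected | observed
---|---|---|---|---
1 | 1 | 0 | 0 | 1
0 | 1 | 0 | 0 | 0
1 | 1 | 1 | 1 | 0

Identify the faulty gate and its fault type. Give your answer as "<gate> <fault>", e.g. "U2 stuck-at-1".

Fault-free values for test 1 (a=1, b=1, c=0): U1=1, U2=1, U3=1, U4=0, giving Y=0. Observed 1.
Test 1: faults giving observed 1 are {U1 stuck-at-0, U1 inverted output, U2 stuck-at-0, U2 inverted output, U3 stuck-at-0, U3 inverted output, U4 stuck-at-1, U4 inverted output}.
Test 2 (a=0, b=1, c=0): fault-free U1=0, U2=0, U3=0, U4=0 → 0; observed 0. Eliminates U2 inverted output, U3 inverted output, U4 stuck-at-1, U4 inverted output.
Test 3 (a=1, b=1, c=1): fault-free U1=0, U2=0, U3=0, U4=1 → 1; observed 0. Eliminates U1 stuck-at-0, U2 stuck-at-0, U3 stuck-at-0.
Only U1 inverted output is consistent with every test.

U1 inverted output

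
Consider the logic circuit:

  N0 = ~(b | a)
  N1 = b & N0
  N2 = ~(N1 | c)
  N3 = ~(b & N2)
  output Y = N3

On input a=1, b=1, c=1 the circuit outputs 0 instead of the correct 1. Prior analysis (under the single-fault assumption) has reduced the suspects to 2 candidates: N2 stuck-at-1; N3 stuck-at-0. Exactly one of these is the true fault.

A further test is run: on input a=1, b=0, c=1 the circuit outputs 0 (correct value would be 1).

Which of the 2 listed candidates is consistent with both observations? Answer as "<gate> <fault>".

Evaluate each candidate on input a=1, b=0, c=1:
  N2 stuck-at-1: N0=0, N1=0, N2=1 [stuck-at-1], N3=1 → 1 — eliminated
  N3 stuck-at-0: N0=0, N1=0, N2=0, N3=0 [stuck-at-0] → 0 — matches
Only N3 stuck-at-0 reproduces the observed 0.

N3 stuck-at-0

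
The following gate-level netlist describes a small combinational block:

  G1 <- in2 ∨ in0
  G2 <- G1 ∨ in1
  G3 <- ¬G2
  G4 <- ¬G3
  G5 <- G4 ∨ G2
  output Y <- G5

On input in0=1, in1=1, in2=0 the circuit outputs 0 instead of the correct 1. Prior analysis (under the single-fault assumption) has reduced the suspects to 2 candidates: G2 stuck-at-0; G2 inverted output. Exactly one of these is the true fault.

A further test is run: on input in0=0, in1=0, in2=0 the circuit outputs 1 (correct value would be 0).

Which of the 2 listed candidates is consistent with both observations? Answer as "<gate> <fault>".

Evaluate each candidate on input in0=0, in1=0, in2=0:
  G2 stuck-at-0: G1=0, G2=0 [stuck-at-0], G3=1, G4=0, G5=0 → 0 — eliminated
  G2 inverted output: G1=0, G2=1 [inverted output], G3=0, G4=1, G5=1 → 1 — matches
Only G2 inverted output reproduces the observed 1.

G2 inverted output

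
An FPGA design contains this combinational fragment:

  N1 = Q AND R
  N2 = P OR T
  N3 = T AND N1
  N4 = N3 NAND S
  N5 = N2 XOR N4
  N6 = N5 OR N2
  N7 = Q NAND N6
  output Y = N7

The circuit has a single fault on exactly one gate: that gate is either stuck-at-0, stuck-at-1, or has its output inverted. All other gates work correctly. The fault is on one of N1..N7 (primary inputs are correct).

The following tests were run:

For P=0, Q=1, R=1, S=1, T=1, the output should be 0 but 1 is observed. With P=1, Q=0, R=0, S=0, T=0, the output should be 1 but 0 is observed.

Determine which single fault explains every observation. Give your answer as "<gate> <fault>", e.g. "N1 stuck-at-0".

N7 inverted output

Fault-free values for test 1 (P=0, Q=1, R=1, S=1, T=1): N1=1, N2=1, N3=1, N4=0, N5=1, N6=1, N7=0, giving Y=0. Observed 1.
Test 1: faults giving observed 1 are {N2 stuck-at-0, N2 inverted output, N6 stuck-at-0, N6 inverted output, N7 stuck-at-1, N7 inverted output}.
Test 2 (P=1, Q=0, R=0, S=0, T=0): fault-free N1=0, N2=1, N3=0, N4=1, N5=0, N6=1, N7=1 → 1; observed 0. Eliminates N2 stuck-at-0, N2 inverted output, N6 stuck-at-0, N6 inverted output, N7 stuck-at-1.
Only N7 inverted output is consistent with every test.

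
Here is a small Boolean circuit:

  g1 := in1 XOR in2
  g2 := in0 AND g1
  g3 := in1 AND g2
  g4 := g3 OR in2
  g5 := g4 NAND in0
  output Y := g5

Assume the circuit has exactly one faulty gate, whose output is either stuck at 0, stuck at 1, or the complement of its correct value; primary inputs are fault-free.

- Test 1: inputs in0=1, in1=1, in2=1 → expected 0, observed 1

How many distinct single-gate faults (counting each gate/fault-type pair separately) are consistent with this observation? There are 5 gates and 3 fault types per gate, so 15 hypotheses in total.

4

Fault-free: g1=0, g2=0, g3=0, g4=1, g5=0 → 0. Observed 1.
  g1: none of the 3 fault types match ✗
  g2: none of the 3 fault types match ✗
  g3: none of the 3 fault types match ✗
  g4: stuck-at-0, inverted output ✓; others ✗
  g5: stuck-at-1, inverted output ✓; others ✗
Consistent faults: {g4 stuck-at-0, g4 inverted output, g5 stuck-at-1, g5 inverted output} — 4 in all.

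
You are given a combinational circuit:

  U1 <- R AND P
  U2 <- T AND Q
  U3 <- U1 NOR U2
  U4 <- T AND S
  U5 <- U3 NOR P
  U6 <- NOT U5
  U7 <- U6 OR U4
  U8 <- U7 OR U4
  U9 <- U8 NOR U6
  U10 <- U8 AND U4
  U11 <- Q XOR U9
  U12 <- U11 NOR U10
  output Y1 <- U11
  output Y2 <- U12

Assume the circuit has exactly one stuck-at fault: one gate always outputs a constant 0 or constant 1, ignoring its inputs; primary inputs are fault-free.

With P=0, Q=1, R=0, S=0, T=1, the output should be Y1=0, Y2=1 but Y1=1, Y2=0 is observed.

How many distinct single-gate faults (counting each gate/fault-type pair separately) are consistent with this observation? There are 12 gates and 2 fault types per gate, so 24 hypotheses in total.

9

Fault-free: U1=0, U2=1, U3=0, U4=0, U5=1, U6=0, U7=0, U8=0, U9=1, U10=0, U11=0, U12=1 → Y1=0, Y2=1. Observed Y1=1, Y2=0.
  U1: none of the 2 fault types match ✗
  U2: stuck-at-0 ✓; others ✗
  U3: stuck-at-1 ✓; others ✗
  U4: stuck-at-1 ✓; others ✗
  U5: stuck-at-0 ✓; others ✗
  U6: stuck-at-1 ✓; others ✗
  U7: stuck-at-1 ✓; others ✗
  U8: stuck-at-1 ✓; others ✗
  U9: stuck-at-0 ✓; others ✗
  U10: none of the 2 fault types match ✗
  U11: stuck-at-1 ✓; others ✗
  U12: none of the 2 fault types match ✗
Consistent faults: {U2 stuck-at-0, U3 stuck-at-1, U4 stuck-at-1, U5 stuck-at-0, U6 stuck-at-1, U7 stuck-at-1, U8 stuck-at-1, U9 stuck-at-0, U11 stuck-at-1} — 9 in all.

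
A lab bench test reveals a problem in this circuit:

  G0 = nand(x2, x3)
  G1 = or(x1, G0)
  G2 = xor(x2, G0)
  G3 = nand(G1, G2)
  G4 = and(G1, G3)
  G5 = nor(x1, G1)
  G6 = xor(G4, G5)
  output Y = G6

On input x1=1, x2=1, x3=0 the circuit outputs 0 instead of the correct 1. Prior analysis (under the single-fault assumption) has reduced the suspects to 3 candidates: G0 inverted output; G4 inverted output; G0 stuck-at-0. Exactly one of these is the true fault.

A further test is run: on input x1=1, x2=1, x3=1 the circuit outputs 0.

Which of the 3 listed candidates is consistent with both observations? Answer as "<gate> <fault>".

Evaluate each candidate on input x1=1, x2=1, x3=1:
  G0 inverted output: G0=1 [inverted output], G1=1, G2=0, G3=1, G4=1, G5=0, G6=1 → 1 — eliminated
  G4 inverted output: G0=0, G1=1, G2=1, G3=0, G4=1 [inverted output], G5=0, G6=1 → 1 — eliminated
  G0 stuck-at-0: G0=0 [stuck-at-0], G1=1, G2=1, G3=0, G4=0, G5=0, G6=0 → 0 — matches
Only G0 stuck-at-0 reproduces the observed 0.

G0 stuck-at-0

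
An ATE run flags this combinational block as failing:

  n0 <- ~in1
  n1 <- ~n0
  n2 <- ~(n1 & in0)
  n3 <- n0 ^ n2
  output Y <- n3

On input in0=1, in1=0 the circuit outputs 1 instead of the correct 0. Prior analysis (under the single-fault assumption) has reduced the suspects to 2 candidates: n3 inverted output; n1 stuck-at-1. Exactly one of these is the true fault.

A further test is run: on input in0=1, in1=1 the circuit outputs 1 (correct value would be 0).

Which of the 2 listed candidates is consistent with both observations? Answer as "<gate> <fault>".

Evaluate each candidate on input in0=1, in1=1:
  n3 inverted output: n0=0, n1=1, n2=0, n3=1 [inverted output] → 1 — matches
  n1 stuck-at-1: n0=0, n1=1 [stuck-at-1], n2=0, n3=0 → 0 — eliminated
Only n3 inverted output reproduces the observed 1.

n3 inverted output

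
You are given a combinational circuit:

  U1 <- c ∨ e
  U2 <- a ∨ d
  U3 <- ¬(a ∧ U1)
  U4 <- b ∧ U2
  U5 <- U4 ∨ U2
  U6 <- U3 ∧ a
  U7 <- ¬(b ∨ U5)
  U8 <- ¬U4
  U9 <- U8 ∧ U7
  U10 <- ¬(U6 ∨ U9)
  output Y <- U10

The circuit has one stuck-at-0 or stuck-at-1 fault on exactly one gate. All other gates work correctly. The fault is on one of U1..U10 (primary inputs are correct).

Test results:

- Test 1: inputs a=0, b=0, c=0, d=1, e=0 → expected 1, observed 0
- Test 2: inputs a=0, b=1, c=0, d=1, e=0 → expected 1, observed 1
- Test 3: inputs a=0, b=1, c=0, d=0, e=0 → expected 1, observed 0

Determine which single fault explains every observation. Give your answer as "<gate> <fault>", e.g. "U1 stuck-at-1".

U7 stuck-at-1

Fault-free values for test 1 (a=0, b=0, c=0, d=1, e=0): U1=0, U2=1, U3=1, U4=0, U5=1, U6=0, U7=0, U8=1, U9=0, U10=1, giving Y=1. Observed 0.
Test 1: faults giving observed 0 are {U2 stuck-at-0, U5 stuck-at-0, U6 stuck-at-1, U7 stuck-at-1, U9 stuck-at-1, U10 stuck-at-0}.
Test 2 (a=0, b=1, c=0, d=1, e=0): fault-free U1=0, U2=1, U3=1, U4=1, U5=1, U6=0, U7=0, U8=0, U9=0, U10=1 → 1; observed 1. Eliminates U6 stuck-at-1, U9 stuck-at-1, U10 stuck-at-0.
Test 3 (a=0, b=1, c=0, d=0, e=0): fault-free U1=0, U2=0, U3=1, U4=0, U5=0, U6=0, U7=0, U8=1, U9=0, U10=1 → 1; observed 0. Eliminates U2 stuck-at-0, U5 stuck-at-0.
Only U7 stuck-at-1 is consistent with every test.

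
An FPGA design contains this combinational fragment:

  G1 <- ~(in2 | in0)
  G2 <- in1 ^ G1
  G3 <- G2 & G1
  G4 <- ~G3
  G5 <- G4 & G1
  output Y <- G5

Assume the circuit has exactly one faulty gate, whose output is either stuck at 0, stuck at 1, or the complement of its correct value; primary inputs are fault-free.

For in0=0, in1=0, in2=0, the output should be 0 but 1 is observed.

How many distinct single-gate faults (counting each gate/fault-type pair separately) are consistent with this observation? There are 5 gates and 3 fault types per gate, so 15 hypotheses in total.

Fault-free: G1=1, G2=1, G3=1, G4=0, G5=0 → 0. Observed 1.
  G1: none of the 3 fault types match ✗
  G2: stuck-at-0, inverted output ✓; others ✗
  G3: stuck-at-0, inverted output ✓; others ✗
  G4: stuck-at-1, inverted output ✓; others ✗
  G5: stuck-at-1, inverted output ✓; others ✗
Consistent faults: {G2 stuck-at-0, G2 inverted output, G3 stuck-at-0, G3 inverted output, G4 stuck-at-1, G4 inverted output, G5 stuck-at-1, G5 inverted output} — 8 in all.

8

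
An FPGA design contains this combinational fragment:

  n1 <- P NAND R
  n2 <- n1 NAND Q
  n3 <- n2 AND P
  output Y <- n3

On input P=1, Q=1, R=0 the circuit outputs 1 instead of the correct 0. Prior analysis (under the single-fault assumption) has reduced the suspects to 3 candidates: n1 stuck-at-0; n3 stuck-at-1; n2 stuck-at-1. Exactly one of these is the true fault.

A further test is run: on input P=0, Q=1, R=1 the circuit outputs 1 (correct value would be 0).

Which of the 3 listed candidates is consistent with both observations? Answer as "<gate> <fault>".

Evaluate each candidate on input P=0, Q=1, R=1:
  n1 stuck-at-0: n1=0 [stuck-at-0], n2=1, n3=0 → 0 — eliminated
  n3 stuck-at-1: n1=1, n2=0, n3=1 [stuck-at-1] → 1 — matches
  n2 stuck-at-1: n1=1, n2=1 [stuck-at-1], n3=0 → 0 — eliminated
Only n3 stuck-at-1 reproduces the observed 1.

n3 stuck-at-1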